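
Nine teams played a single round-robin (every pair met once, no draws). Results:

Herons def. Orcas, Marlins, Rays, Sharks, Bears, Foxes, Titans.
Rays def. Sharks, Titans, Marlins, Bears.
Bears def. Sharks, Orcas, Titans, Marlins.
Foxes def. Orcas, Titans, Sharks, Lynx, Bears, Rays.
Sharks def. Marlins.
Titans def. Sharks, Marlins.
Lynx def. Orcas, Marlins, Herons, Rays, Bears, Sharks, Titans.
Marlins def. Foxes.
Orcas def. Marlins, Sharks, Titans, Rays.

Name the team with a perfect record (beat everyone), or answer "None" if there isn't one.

None

Highest win total is Lynx with 7 (out of 8 possible).
Lynx lost to Foxes, so no team went undefeated.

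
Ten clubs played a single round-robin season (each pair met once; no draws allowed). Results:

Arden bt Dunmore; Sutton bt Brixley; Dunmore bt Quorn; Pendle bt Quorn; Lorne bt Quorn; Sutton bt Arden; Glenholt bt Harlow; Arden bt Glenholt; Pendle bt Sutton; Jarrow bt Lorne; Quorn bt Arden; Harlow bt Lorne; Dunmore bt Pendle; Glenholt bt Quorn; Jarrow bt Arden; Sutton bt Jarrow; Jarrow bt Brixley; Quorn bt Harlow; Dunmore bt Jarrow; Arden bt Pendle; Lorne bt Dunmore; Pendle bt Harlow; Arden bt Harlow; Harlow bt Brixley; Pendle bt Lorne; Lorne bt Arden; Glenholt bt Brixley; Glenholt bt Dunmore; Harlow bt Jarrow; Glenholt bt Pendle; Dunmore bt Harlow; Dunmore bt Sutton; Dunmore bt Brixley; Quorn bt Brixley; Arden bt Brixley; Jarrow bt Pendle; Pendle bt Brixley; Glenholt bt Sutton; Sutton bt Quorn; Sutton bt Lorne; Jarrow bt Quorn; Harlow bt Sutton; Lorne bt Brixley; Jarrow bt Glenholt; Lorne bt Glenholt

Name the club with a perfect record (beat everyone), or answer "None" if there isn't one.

Highest win total is Jarrow with 6 (out of 9 possible).
Jarrow lost to Sutton, Dunmore, Harlow, so no club went undefeated.

None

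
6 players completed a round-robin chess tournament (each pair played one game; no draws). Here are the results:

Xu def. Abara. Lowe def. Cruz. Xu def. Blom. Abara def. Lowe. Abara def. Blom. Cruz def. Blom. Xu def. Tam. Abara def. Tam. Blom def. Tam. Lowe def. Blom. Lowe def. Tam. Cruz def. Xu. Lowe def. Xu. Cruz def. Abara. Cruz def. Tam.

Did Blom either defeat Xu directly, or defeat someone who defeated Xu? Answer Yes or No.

Blom did not beat Xu directly.
Blom beat Tam, but each of them lost to Xu. No two-step path.

No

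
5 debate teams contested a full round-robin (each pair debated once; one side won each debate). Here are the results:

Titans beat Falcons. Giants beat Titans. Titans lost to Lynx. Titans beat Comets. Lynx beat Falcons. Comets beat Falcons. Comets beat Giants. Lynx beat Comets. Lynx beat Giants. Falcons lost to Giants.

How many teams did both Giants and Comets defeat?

Giants beat: Falcons, Titans.
Comets beat: Giants, Falcons.
Both beat: Falcons — 1.

1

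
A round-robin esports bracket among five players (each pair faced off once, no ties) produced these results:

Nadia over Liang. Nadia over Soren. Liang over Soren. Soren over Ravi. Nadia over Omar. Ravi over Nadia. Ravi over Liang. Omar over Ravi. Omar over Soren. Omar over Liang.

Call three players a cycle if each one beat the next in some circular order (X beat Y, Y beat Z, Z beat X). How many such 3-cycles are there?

Of the C(5,3) = 10 triples, the cyclic ones are: {Omar, Nadia, Ravi}; {Soren, Nadia, Ravi}; {Soren, Liang, Ravi}.
That is 3.

3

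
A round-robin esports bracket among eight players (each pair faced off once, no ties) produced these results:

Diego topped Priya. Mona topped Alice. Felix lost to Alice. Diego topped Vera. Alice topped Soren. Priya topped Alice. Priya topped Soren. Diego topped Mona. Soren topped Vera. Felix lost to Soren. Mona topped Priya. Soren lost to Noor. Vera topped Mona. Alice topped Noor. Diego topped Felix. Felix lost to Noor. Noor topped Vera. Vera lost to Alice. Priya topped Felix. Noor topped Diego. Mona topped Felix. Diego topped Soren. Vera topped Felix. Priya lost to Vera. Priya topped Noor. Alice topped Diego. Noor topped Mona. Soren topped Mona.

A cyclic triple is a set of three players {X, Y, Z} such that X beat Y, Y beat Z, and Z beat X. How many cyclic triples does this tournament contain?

Win totals: Priya 4, Felix 0, Mona 3, Alice 5, Soren 3, Vera 3, Diego 5, Noor 5.
A player with w wins dominates both others in C(w,2) triples; summing gives 6 + 0 + 3 + 10 + 3 + 3 + 10 + 10 = 45 transitive triples.
Total triples C(8,3) = 56, so cyclic triples = 56 − 45 = 11.

11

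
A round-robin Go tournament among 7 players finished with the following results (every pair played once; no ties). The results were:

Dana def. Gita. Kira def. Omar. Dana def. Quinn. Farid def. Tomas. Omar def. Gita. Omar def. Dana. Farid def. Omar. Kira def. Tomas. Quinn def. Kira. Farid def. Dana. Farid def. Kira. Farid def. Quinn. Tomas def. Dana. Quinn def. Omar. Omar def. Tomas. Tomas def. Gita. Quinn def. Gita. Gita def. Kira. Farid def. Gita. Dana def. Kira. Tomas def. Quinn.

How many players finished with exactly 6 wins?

Win totals: Tomas 3, Dana 3, Kira 2, Gita 1, Farid 6, Omar 3, Quinn 3.
Exactly 6: Farid — 1 player.

1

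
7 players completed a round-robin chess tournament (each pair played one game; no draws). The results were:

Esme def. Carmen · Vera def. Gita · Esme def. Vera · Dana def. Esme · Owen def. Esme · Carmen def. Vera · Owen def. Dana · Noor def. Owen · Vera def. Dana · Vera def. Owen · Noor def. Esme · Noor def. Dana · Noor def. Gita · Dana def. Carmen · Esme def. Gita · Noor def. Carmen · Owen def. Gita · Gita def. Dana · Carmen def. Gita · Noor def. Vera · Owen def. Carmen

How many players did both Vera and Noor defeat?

3

Vera beat: Owen, Gita, Dana.
Noor beat: Esme, Carmen, Owen, Gita, Dana, Vera.
Both beat: Owen, Gita, Dana — 3.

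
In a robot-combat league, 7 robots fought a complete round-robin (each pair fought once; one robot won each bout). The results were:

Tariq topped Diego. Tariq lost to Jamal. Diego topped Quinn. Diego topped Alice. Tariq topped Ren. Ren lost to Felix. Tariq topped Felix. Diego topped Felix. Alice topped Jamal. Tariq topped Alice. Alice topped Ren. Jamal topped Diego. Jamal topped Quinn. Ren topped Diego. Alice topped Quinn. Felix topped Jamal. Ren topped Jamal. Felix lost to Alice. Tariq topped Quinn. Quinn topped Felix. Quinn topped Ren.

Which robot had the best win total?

Win totals: Diego 3, Quinn 2, Alice 4, Tariq 5, Ren 2, Felix 2, Jamal 3.
Tariq leads with 5 wins (next highest: 4).

Tariq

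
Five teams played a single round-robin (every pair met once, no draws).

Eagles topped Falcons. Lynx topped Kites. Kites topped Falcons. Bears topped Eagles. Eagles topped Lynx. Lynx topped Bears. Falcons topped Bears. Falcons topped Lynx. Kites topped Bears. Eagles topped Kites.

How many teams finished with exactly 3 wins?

1

Win totals: Falcons 2, Lynx 2, Eagles 3, Kites 2, Bears 1.
Exactly 3: Eagles — 1 team.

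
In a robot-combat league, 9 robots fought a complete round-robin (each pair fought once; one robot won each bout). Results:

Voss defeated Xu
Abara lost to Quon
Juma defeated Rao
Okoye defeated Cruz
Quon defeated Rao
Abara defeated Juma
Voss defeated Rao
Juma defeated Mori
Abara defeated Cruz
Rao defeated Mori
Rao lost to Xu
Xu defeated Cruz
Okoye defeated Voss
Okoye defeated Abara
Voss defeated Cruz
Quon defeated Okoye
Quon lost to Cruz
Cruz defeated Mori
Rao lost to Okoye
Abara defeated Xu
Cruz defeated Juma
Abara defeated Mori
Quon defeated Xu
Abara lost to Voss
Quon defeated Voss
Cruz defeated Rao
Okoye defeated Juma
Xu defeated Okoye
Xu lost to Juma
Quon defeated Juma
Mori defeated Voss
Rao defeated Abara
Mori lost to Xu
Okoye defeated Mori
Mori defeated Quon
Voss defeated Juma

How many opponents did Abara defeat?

Abara's results: beat Xu, Juma, Mori, Cruz; lost to Voss, Quon, Okoye, Rao.
That is 4 wins.

4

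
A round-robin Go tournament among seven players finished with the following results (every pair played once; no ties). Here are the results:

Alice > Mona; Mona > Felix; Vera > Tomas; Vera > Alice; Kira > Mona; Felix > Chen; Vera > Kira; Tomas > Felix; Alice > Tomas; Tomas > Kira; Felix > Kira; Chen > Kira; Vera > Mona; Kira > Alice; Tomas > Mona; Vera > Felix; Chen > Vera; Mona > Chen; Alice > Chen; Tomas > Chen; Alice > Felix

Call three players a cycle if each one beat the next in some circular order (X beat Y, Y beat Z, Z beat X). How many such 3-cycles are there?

9

Win totals: Vera 5, Alice 4, Felix 2, Kira 2, Tomas 4, Mona 2, Chen 2.
A player with w wins dominates both others in C(w,2) triples; summing gives 10 + 6 + 1 + 1 + 6 + 1 + 1 = 26 transitive triples.
Total triples C(7,3) = 35, so cyclic triples = 35 − 26 = 9.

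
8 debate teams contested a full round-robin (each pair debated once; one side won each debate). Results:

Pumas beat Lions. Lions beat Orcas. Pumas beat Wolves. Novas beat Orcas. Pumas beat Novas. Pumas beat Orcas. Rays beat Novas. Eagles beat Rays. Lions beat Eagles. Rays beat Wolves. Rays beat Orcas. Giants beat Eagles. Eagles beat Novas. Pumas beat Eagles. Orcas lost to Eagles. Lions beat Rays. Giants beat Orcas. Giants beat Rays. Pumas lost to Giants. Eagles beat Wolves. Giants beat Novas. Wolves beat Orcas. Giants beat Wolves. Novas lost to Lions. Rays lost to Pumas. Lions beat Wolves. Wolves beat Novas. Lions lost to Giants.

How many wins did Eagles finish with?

4

Eagles' results: beat Orcas, Rays, Novas, Wolves; lost to Giants, Lions, Pumas.
That is 4 wins.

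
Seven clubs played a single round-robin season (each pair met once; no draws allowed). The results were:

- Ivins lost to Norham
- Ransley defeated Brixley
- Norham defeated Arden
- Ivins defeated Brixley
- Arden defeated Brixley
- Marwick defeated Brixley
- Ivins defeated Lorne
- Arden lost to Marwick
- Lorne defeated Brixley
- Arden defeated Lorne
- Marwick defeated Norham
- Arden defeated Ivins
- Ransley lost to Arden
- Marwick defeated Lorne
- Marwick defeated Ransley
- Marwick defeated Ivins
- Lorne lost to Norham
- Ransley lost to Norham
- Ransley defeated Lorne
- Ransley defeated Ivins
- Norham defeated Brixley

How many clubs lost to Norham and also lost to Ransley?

3

Norham beat: Ransley, Ivins, Lorne, Brixley, Arden.
Ransley beat: Ivins, Lorne, Brixley.
Both beat: Ivins, Lorne, Brixley — 3.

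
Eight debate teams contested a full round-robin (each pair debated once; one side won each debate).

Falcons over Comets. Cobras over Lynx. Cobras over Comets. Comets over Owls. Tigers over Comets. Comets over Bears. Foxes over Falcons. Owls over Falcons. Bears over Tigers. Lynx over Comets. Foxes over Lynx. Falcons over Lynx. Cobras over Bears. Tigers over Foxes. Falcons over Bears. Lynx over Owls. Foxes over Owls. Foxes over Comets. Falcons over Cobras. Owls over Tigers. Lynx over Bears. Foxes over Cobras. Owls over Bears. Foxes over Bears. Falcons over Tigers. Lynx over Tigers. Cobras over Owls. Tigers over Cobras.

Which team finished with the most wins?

Foxes

Win totals: Tigers 3, Falcons 5, Owls 3, Cobras 4, Lynx 4, Comets 2, Foxes 6, Bears 1.
Foxes leads with 6 wins (next highest: 5).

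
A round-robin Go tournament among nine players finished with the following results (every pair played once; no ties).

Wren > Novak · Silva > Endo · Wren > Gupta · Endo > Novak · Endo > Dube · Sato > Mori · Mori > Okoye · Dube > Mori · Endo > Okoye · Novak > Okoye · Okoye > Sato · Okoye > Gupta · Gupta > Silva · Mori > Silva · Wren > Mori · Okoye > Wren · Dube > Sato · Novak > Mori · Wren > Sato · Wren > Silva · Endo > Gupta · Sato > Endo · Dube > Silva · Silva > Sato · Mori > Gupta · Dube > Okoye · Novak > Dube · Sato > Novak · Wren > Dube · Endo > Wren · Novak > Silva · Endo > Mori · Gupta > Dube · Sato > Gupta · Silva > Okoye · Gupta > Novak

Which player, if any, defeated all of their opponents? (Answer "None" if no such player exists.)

None

Highest win total is Wren with 6 (out of 8 possible).
Wren lost to Endo, Okoye, so no player went undefeated.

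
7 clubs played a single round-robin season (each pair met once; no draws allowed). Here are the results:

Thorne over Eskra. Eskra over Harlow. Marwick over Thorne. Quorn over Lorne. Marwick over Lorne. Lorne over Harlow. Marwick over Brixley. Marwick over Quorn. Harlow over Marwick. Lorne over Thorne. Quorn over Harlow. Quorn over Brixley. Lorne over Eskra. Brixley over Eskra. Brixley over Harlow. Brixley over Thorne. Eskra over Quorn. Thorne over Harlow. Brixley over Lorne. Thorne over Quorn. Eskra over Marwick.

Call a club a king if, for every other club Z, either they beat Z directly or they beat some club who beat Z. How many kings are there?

Thorne reaches everyone (king).
Harlow cannot reach Eskra in two steps.
Lorne cannot reach Brixley in two steps.
Marwick reaches everyone (king).
Eskra reaches everyone (king).
Quorn reaches everyone (king).
Brixley reaches everyone (king).
Kings: Thorne, Marwick, Eskra, Quorn, Brixley — 5.

5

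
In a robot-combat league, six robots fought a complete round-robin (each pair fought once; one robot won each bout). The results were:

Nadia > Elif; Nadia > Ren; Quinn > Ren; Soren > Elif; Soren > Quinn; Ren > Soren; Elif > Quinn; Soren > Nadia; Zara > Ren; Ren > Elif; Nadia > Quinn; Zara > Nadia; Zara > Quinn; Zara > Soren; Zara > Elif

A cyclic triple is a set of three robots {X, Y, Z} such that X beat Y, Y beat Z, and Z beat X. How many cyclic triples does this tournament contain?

Of the C(6,3) = 20 triples, the cyclic ones are: {Soren, Nadia, Ren}; {Soren, Quinn, Ren}; {Quinn, Elif, Ren}.
That is 3.

3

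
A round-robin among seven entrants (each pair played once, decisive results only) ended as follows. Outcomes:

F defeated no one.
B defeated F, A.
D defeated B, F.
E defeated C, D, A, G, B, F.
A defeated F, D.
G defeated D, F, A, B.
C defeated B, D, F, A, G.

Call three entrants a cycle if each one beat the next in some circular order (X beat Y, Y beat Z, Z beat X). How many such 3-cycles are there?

1

Win totals: A 2, B 2, C 5, D 2, E 6, F 0, G 4.
An entrant with w wins dominates both others in C(w,2) triples; summing gives 1 + 1 + 10 + 1 + 15 + 0 + 6 = 34 transitive triples.
Total triples C(7,3) = 35, so cyclic triples = 35 − 34 = 1.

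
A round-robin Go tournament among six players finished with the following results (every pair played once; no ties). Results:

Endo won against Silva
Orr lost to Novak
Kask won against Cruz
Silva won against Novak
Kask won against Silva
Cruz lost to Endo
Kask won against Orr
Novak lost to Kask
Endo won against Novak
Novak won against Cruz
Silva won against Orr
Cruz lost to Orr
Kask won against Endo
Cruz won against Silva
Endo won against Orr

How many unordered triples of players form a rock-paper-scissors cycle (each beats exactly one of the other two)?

Win totals: Kask 5, Novak 2, Endo 4, Silva 2, Orr 1, Cruz 1.
A player with w wins dominates both others in C(w,2) triples; summing gives 10 + 1 + 6 + 1 + 0 + 0 = 18 transitive triples.
Total triples C(6,3) = 20, so cyclic triples = 20 − 18 = 2.

2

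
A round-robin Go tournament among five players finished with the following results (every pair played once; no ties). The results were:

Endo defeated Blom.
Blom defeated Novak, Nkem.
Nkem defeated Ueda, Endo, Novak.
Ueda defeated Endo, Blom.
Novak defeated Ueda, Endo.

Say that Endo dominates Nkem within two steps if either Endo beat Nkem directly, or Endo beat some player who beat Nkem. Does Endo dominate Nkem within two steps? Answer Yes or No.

Yes

Endo did not beat Nkem directly.
Endo beat Blom. Of those, Blom beat Nkem.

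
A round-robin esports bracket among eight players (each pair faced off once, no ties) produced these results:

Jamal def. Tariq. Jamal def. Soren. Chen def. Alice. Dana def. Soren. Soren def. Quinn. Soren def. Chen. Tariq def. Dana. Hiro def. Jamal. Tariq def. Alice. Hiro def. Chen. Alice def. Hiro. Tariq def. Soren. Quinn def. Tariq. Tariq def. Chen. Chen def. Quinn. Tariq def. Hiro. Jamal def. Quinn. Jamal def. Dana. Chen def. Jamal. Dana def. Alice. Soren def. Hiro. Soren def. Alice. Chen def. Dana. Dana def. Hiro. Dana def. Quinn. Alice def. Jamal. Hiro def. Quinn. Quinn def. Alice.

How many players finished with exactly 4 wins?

4

Win totals: Hiro 3, Jamal 4, Tariq 5, Chen 4, Dana 4, Alice 2, Quinn 2, Soren 4.
Exactly 4: Jamal, Chen, Dana, Soren — 4 players.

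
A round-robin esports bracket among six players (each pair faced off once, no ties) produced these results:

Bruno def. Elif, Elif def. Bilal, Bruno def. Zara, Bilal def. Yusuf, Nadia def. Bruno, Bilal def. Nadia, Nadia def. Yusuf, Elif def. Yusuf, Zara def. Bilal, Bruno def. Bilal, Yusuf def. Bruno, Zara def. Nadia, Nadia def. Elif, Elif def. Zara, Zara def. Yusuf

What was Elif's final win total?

3

Elif's results: beat Yusuf, Zara, Bilal; lost to Bruno, Nadia.
That is 3 wins.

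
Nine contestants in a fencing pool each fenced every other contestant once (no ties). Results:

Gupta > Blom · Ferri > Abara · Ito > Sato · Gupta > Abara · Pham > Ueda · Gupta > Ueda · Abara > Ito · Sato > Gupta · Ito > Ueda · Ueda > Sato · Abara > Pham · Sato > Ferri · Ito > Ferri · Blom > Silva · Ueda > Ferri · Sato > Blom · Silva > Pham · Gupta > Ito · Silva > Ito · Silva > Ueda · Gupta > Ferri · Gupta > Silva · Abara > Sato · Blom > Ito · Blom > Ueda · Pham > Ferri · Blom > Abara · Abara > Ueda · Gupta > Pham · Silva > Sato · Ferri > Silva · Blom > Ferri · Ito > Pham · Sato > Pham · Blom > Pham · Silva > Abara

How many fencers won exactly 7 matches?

1

Win totals: Silva 5, Blom 6, Sato 4, Pham 2, Ueda 2, Abara 4, Ferri 2, Ito 4, Gupta 7.
Exactly 7: Gupta — 1 fencer.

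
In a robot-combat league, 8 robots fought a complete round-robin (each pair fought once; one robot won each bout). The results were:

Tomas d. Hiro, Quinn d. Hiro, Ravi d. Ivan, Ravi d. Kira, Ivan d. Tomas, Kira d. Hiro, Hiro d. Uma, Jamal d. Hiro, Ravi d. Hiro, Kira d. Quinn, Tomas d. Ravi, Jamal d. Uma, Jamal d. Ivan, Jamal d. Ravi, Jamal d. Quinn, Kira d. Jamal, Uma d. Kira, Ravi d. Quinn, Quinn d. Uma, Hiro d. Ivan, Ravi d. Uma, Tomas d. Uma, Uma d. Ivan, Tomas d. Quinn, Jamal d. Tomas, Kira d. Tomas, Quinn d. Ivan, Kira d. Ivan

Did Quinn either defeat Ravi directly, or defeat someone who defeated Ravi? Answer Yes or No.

No

Quinn did not beat Ravi directly.
Quinn beat Uma, Ivan, Hiro, but each of them lost to Ravi. No two-step path.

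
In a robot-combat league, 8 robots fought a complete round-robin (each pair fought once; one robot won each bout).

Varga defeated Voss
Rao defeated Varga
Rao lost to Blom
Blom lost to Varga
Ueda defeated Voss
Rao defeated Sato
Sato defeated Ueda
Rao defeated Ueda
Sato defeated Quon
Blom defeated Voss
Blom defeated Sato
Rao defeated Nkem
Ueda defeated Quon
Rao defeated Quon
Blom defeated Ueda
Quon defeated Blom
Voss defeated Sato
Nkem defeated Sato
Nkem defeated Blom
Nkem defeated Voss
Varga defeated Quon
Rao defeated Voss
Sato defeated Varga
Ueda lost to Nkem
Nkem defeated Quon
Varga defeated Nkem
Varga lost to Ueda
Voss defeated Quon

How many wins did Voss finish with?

Voss' results: beat Sato, Quon; lost to Blom, Nkem, Ueda, Varga, Rao.
That is 2 wins.

2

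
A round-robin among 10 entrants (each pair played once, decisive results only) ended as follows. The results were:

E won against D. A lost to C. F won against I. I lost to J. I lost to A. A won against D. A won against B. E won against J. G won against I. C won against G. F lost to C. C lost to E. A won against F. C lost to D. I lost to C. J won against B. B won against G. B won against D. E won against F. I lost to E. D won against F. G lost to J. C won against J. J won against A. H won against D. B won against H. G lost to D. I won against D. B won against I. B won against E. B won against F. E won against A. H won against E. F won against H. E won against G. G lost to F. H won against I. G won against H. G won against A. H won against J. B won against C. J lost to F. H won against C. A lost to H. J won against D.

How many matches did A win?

A's results: beat B, D, F, I; lost to C, E, G, H, J.
That is 4 wins.

4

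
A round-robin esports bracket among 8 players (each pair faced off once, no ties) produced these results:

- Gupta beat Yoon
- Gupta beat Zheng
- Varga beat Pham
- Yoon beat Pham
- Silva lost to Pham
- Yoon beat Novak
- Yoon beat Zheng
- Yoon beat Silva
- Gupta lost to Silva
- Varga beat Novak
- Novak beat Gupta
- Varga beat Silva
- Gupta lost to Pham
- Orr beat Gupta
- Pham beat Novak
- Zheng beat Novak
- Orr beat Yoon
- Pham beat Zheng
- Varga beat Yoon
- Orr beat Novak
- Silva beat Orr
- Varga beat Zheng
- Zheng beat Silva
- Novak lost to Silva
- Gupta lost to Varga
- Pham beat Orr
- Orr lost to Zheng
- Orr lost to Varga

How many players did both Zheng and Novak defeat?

0

Zheng beat: Orr, Novak, Silva.
Novak beat: Gupta.
No one was beaten by both.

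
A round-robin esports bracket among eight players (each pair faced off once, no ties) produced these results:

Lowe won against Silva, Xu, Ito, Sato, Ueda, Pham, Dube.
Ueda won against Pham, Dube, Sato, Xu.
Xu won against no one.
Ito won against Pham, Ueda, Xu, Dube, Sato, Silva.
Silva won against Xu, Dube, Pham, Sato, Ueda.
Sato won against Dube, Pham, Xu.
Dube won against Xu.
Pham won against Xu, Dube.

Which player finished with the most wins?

Lowe

Win totals: Dube 1, Lowe 7, Silva 5, Ueda 4, Sato 3, Ito 6, Pham 2, Xu 0.
Lowe leads with 7 wins (next highest: 6).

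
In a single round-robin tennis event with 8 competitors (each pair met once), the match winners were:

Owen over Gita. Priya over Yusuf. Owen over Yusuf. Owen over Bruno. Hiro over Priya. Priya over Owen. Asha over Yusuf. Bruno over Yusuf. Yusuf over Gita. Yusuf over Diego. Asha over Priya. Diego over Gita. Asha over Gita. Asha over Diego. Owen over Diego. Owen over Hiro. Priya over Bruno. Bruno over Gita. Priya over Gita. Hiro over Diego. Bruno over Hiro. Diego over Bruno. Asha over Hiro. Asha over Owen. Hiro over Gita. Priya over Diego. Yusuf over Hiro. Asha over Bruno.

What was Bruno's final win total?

3

Bruno's results: beat Yusuf, Hiro, Gita; lost to Priya, Asha, Owen, Diego.
That is 3 wins.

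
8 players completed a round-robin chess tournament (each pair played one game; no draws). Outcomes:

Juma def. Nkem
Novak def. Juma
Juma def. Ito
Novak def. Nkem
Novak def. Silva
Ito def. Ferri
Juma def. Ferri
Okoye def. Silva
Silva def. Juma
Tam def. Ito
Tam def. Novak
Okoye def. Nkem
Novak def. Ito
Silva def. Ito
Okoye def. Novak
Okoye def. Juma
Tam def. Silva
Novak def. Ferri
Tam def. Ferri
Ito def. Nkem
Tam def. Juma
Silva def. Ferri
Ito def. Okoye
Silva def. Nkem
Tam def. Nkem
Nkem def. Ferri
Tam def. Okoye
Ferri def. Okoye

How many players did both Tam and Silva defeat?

4

Tam beat: Novak, Ito, Juma, Nkem, Okoye, Silva, Ferri.
Silva beat: Ito, Juma, Nkem, Ferri.
Both beat: Ito, Juma, Nkem, Ferri — 4.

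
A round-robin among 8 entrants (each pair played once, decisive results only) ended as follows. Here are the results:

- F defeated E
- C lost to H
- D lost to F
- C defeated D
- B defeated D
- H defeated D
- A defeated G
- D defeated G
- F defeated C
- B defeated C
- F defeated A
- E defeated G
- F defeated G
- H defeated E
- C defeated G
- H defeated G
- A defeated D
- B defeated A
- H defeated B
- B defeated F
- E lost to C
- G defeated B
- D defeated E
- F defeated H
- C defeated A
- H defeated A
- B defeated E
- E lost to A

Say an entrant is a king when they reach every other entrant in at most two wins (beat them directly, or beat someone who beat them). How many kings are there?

3

A cannot reach C, F, H in two steps.
B reaches everyone (king).
C cannot reach F, H in two steps.
D cannot reach A, C, F, H in two steps.
E cannot reach A, C, D, F, H in two steps.
F reaches everyone (king).
G cannot reach H in two steps.
H reaches everyone (king).
Kings: B, F, H — 3.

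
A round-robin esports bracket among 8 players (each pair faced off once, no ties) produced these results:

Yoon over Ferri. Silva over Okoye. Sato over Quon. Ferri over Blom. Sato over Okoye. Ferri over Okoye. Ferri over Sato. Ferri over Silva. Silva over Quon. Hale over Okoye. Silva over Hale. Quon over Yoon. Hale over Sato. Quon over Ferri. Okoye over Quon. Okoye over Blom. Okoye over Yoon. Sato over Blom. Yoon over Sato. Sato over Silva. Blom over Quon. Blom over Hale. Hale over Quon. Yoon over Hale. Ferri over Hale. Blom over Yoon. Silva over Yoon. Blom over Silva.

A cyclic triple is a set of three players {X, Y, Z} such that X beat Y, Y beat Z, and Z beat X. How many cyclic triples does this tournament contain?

Win totals: Sato 4, Yoon 3, Blom 4, Quon 2, Okoye 3, Ferri 5, Hale 3, Silva 4.
A player with w wins dominates both others in C(w,2) triples; summing gives 6 + 3 + 6 + 1 + 3 + 10 + 3 + 6 = 38 transitive triples.
Total triples C(8,3) = 56, so cyclic triples = 56 − 38 = 18.

18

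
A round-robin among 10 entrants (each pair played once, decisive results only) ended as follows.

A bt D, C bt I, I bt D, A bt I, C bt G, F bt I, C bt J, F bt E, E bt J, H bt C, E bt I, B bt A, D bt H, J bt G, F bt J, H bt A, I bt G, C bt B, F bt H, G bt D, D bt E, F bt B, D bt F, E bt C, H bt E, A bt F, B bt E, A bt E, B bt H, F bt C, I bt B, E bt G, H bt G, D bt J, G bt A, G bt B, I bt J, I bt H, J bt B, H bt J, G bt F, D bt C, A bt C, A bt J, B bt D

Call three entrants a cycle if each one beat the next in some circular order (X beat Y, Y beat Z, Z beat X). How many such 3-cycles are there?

35

Win totals: A 6, B 4, C 4, D 5, E 4, F 6, G 4, H 5, I 5, J 2.
An entrant with w wins dominates both others in C(w,2) triples; summing gives 15 + 6 + 6 + 10 + 6 + 15 + 6 + 10 + 10 + 1 = 85 transitive triples.
Total triples C(10,3) = 120, so cyclic triples = 120 − 85 = 35.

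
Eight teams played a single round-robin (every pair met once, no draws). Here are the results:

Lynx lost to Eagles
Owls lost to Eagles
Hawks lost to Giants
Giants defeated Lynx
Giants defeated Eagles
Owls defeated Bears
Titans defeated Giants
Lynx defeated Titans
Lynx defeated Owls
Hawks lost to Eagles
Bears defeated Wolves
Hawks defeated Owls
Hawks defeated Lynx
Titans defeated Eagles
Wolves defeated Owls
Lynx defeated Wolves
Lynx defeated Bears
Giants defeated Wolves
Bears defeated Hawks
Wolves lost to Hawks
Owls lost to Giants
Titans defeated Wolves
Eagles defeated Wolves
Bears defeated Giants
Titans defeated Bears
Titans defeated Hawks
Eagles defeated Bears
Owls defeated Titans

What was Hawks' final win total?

3

Hawks' results: beat Owls, Wolves, Lynx; lost to Titans, Eagles, Bears, Giants.
That is 3 wins.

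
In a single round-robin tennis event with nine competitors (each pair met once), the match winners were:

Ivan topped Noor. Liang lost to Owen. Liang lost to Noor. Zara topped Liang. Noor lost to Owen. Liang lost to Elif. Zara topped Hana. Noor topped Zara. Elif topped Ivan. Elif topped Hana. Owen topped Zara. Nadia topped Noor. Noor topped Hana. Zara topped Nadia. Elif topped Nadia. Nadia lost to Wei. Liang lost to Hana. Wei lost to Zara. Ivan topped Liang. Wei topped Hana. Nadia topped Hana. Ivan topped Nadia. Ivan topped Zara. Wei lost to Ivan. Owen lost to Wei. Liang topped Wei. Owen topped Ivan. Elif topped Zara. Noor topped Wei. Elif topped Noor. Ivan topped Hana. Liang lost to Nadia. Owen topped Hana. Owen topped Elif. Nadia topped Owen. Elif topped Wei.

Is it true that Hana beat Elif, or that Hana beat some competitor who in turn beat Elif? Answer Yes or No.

Hana did not beat Elif directly.
Hana beat Liang, but each of them lost to Elif. No two-step path.

No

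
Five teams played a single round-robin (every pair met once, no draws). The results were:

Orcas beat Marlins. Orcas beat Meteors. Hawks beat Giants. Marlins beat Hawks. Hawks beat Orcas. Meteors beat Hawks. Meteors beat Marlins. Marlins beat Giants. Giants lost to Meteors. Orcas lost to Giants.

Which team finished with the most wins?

Meteors

Win totals: Orcas 2, Hawks 2, Marlins 2, Giants 1, Meteors 3.
Meteors leads with 3 wins (next highest: 2).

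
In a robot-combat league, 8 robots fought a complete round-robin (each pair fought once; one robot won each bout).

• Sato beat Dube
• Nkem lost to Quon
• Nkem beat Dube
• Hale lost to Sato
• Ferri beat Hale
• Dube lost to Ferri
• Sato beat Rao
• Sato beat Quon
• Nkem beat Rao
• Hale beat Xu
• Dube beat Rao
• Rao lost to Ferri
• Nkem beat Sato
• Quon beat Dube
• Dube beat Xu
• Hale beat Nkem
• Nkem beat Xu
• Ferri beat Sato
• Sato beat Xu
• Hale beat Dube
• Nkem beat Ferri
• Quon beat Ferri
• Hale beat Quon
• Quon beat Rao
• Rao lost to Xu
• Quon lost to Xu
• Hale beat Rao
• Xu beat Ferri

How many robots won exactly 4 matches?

2

Win totals: Dube 2, Rao 0, Xu 3, Hale 5, Ferri 4, Quon 4, Nkem 5, Sato 5.
Exactly 4: Ferri, Quon — 2 robots.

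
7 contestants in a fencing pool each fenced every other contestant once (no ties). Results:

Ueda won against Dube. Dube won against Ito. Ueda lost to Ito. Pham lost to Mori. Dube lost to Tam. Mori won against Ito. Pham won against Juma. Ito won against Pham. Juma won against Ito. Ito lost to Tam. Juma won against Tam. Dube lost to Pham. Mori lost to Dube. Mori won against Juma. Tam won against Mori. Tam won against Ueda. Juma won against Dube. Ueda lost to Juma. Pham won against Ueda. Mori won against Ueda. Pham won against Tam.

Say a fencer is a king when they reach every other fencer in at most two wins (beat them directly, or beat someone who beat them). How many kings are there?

Mori reaches everyone (king).
Ueda cannot reach Tam, Pham, Juma in two steps.
Dube cannot reach Tam in two steps.
Ito cannot reach Mori in two steps.
Tam reaches everyone (king).
Pham reaches everyone (king).
Juma reaches everyone (king).
Kings: Mori, Tam, Pham, Juma — 4.

4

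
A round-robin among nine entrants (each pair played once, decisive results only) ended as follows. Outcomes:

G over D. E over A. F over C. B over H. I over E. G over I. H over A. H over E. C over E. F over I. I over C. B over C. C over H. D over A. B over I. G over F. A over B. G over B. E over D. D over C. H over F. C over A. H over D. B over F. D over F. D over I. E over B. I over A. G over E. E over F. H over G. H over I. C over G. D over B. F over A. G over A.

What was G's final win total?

G's results: beat A, B, D, E, F, I; lost to C, H.
That is 6 wins.

6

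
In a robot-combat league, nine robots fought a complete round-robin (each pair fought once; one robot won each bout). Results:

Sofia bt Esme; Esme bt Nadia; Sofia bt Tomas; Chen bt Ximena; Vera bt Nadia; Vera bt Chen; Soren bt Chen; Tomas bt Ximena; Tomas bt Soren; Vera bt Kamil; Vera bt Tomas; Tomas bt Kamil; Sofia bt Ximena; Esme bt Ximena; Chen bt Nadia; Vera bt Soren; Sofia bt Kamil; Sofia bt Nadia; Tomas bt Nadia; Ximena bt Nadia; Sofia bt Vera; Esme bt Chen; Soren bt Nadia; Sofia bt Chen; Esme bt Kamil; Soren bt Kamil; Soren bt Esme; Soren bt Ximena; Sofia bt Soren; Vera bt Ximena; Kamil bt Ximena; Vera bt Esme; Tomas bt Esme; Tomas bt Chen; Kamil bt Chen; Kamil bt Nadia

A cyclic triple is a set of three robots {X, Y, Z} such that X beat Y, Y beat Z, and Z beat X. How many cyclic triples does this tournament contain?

Win totals: Ximena 1, Nadia 0, Chen 2, Tomas 6, Esme 4, Soren 5, Sofia 8, Vera 7, Kamil 3.
A robot with w wins dominates both others in C(w,2) triples; summing gives 0 + 0 + 1 + 15 + 6 + 10 + 28 + 21 + 3 = 84 transitive triples.
Total triples C(9,3) = 84, so cyclic triples = 84 − 84 = 0.

0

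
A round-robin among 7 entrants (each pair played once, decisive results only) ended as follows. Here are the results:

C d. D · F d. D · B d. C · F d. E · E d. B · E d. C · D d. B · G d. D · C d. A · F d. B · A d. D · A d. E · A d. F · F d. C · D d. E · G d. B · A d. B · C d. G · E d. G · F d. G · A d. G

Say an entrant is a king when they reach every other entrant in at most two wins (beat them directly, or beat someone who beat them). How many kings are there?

A reaches everyone (king).
B cannot reach E, F in two steps.
C reaches everyone (king).
D cannot reach A, F in two steps.
E cannot reach F in two steps.
F reaches everyone (king).
G cannot reach A, F in two steps.
Kings: A, C, F — 3.

3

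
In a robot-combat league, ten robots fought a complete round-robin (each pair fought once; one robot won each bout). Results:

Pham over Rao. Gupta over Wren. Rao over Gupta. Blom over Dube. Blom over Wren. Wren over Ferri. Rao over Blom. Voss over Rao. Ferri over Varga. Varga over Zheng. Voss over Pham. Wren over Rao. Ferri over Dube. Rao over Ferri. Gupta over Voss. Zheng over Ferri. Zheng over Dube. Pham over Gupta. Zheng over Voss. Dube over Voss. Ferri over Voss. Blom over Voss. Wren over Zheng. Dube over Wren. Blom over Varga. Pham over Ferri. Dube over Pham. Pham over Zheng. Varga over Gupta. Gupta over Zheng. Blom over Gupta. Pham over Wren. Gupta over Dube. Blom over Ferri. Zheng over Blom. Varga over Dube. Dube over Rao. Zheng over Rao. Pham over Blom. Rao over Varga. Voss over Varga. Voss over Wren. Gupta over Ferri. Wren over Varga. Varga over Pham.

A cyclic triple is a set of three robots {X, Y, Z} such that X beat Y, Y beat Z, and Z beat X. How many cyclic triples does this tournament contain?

37

Win totals: Gupta 5, Wren 4, Zheng 5, Dube 4, Voss 4, Blom 6, Pham 6, Rao 4, Ferri 3, Varga 4.
A robot with w wins dominates both others in C(w,2) triples; summing gives 10 + 6 + 10 + 6 + 6 + 15 + 15 + 6 + 3 + 6 = 83 transitive triples.
Total triples C(10,3) = 120, so cyclic triples = 120 − 83 = 37.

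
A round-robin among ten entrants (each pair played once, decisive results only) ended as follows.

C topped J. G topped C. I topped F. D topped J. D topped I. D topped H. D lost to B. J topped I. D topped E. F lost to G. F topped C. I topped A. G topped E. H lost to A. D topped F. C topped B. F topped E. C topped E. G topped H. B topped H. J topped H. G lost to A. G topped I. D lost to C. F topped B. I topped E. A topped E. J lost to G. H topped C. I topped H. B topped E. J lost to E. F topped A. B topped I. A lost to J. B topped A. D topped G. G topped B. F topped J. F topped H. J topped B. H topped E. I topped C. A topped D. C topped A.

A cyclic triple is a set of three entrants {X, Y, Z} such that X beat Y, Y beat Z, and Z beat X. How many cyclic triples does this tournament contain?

26

Win totals: A 4, B 5, C 5, D 6, E 1, F 6, G 7, H 2, I 5, J 4.
An entrant with w wins dominates both others in C(w,2) triples; summing gives 6 + 10 + 10 + 15 + 0 + 15 + 21 + 1 + 10 + 6 = 94 transitive triples.
Total triples C(10,3) = 120, so cyclic triples = 120 − 94 = 26.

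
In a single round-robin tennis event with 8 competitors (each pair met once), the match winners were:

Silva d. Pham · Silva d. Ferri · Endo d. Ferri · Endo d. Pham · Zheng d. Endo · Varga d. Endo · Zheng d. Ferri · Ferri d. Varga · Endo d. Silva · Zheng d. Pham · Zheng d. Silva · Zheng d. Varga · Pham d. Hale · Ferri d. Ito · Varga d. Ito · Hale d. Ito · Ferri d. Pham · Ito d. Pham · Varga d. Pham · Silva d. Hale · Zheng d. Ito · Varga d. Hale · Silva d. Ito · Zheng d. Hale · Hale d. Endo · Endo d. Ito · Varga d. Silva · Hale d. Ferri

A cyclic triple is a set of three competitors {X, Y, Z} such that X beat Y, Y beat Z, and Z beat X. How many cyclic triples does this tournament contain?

7

Win totals: Pham 1, Ito 1, Varga 5, Endo 4, Ferri 3, Hale 3, Zheng 7, Silva 4.
A competitor with w wins dominates both others in C(w,2) triples; summing gives 0 + 0 + 10 + 6 + 3 + 3 + 21 + 6 = 49 transitive triples.
Total triples C(8,3) = 56, so cyclic triples = 56 − 49 = 7.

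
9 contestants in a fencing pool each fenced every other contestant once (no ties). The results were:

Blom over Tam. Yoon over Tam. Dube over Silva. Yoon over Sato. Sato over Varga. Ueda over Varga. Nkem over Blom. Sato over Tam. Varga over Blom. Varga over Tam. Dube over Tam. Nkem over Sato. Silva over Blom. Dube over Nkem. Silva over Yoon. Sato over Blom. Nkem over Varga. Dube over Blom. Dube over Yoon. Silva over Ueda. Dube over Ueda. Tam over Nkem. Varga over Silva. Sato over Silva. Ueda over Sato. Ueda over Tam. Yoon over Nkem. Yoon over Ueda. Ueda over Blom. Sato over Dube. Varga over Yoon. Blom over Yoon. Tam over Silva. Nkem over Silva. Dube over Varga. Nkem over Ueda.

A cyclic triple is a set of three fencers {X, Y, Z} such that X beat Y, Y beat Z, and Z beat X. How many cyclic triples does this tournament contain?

20

Win totals: Nkem 5, Ueda 4, Yoon 4, Silva 3, Sato 5, Blom 2, Tam 2, Dube 7, Varga 4.
A fencer with w wins dominates both others in C(w,2) triples; summing gives 10 + 6 + 6 + 3 + 10 + 1 + 1 + 21 + 6 = 64 transitive triples.
Total triples C(9,3) = 84, so cyclic triples = 84 − 64 = 20.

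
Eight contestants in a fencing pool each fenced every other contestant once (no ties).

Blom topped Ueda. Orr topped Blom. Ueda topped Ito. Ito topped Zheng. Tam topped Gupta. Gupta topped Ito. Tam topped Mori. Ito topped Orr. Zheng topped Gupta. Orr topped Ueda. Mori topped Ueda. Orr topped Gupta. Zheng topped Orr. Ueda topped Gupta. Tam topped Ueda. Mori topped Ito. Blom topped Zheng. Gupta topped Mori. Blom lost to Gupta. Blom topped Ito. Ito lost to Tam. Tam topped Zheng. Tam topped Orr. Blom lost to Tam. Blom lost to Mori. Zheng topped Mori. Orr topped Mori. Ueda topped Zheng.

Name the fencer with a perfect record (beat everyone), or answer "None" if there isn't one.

Tam

Tam has 7 wins out of 7 opponents — a perfect record.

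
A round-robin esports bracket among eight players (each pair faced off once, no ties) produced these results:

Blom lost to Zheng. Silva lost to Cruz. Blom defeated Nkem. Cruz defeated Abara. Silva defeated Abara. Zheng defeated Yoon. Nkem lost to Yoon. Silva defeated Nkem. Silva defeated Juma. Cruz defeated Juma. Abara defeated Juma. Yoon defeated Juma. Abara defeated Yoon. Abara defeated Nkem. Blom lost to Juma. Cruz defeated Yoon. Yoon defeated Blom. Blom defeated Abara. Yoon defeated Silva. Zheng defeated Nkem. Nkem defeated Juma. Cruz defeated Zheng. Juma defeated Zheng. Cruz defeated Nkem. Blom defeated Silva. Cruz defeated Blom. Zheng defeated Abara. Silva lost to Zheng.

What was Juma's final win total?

2

Juma's results: beat Zheng, Blom; lost to Yoon, Nkem, Abara, Silva, Cruz.
That is 2 wins.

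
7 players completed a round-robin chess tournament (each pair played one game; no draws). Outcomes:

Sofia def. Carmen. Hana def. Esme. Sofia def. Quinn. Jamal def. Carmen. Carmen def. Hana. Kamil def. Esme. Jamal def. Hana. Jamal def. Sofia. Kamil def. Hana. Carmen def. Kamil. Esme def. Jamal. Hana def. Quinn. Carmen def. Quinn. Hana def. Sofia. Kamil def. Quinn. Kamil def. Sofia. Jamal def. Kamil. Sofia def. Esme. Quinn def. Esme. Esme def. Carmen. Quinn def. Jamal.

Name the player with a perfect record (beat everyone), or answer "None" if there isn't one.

None

Highest win total is Kamil with 4 (out of 6 possible).
Kamil lost to Carmen, Jamal, so no player went undefeated.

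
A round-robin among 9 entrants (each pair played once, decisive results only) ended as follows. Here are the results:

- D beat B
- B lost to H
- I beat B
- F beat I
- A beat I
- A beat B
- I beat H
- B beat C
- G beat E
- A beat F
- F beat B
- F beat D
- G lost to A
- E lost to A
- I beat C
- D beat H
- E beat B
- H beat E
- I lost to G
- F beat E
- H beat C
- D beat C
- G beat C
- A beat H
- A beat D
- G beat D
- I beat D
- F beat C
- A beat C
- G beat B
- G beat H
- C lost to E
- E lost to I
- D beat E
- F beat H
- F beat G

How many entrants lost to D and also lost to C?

0

D beat: B, C, E, H.
C beat: no one.
No one was beaten by both.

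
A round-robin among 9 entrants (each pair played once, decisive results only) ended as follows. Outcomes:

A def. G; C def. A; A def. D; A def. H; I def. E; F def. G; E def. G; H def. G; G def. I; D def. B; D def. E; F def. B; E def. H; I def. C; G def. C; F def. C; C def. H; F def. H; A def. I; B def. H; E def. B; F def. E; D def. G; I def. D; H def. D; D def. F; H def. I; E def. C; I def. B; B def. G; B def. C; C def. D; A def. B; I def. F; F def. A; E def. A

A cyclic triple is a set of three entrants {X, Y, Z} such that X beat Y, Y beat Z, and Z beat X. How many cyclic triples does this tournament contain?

Win totals: A 5, B 3, C 3, D 4, E 5, F 6, G 2, H 3, I 5.
An entrant with w wins dominates both others in C(w,2) triples; summing gives 10 + 3 + 3 + 6 + 10 + 15 + 1 + 3 + 10 = 61 transitive triples.
Total triples C(9,3) = 84, so cyclic triples = 84 − 61 = 23.

23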